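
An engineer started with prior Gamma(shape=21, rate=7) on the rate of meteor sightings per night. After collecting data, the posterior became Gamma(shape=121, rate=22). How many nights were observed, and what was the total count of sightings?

n = 15 nights with total 100 sightings

A Gamma(α, β) prior (rate parametrization) on a Poisson rate with n observations summing to S gives posterior Gamma(α+S, β+n).
Matching: Σxᵢ = 121 − 21 = 100 and n = 22 − 7 = 15.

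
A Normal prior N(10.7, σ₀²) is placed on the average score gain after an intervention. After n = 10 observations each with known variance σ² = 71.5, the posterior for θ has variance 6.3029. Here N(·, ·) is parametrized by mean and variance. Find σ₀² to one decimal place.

σ₀² = 53.2

Posterior precision equals prior precision plus data precision: 1/σ_n² = 1/σ₀² + n/σ².
So 1/σ₀² = 1/6.3029 − 10/71.5 = 0.158657 − 0.139860 = 0.018797.
Hence σ₀² = 1/0.018797 ≈ 53.2.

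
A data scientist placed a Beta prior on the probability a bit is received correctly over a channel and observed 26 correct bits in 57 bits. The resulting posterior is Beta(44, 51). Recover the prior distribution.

Under Beta–binomial conjugacy the posterior parameters are (α+s, β+f).
So α = 44 − 26 = 18 and β = 51 − 31 = 20.

Beta(18, 20)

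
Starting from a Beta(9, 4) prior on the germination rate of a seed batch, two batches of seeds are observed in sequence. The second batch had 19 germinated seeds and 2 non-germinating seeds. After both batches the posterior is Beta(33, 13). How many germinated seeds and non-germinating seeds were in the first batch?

Sequential conjugate updates are equivalent to a single update on the pooled data, so total successes = posterior α − prior α and total failures = posterior β − prior β.
Total across both batches: 33−9=24 germinated seeds, 13−4=9 non-germinating seeds.
Subtract the second batch: 24−19=5 germinated seeds and 9−2=7 non-germinating seeds.

5 germinated seeds and 7 non-germinating seeds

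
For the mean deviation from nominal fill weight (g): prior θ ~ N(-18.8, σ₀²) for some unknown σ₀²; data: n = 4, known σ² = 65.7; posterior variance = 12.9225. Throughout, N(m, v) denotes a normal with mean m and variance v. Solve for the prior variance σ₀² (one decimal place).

σ₀² = 60.6

Posterior precision equals prior precision plus data precision: 1/σ_n² = 1/σ₀² + n/σ².
So 1/σ₀² = 1/12.9225 − 4/65.7 = 0.077384 − 0.060883 = 0.016501.
Hence σ₀² = 1/0.016501 ≈ 60.6.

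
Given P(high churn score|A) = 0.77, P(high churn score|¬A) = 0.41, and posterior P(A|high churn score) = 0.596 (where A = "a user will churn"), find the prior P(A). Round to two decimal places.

P(A) = 0.44

Bayes' rule in odds form gives O(A|E) = O(A)·[P(E|A)/P(E|¬A)], hence O(A) = O(A|E)/LR.
Posterior odds = 0.596/(1−0.596) = 1.4752. LR = 0.77/0.41 = 1.8780.
Prior odds = 1.4752/1.8780 = 0.7855, so P(A) = 0.7855/(1+0.7855) ≈ 0.44.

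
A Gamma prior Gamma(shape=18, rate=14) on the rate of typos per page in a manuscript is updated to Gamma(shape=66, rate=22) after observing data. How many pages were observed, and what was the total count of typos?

n = 8 pages with total 48 typos

A Gamma(α, β) prior (rate parametrization) on a Poisson rate with n observations summing to S gives posterior Gamma(α+S, β+n).
Matching: Σxᵢ = 66 − 18 = 48 and n = 22 − 14 = 8.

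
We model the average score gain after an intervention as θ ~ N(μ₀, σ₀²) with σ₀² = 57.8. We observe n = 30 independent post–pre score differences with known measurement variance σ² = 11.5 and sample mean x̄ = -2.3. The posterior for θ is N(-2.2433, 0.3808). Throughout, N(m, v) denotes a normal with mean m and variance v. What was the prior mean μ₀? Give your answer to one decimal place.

The posterior mean is a precision-weighted average: μ_n = (τ₀μ₀ + τ_data·x̄)/(τ₀+τ_data), with τ₀=1/σ₀² and τ_data=n/σ².
Here τ₀ = 1/57.8 = 0.017301 and τ_data = 30/11.5 = 2.608696, so τ_n = 2.625997.
Rearranging for μ₀: μ₀ = (μ_n·τ_n − τ_data·x̄)/τ₀ = (-2.2433·2.625997 − 2.608696·-2.3) / 0.017301 = 0.109102/0.017301 ≈ 6.3.

μ₀ = 6.3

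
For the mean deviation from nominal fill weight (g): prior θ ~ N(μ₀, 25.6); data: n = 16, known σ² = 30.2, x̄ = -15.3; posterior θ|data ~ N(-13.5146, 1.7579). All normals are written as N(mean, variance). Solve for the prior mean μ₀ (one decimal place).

With known observation variance, the Normal–Normal posterior has precision τ_n = τ₀ + n/σ² and mean μ_n = (τ₀μ₀ + (n/σ²)x̄)/τ_n.
Here τ₀ = 1/25.6 = 0.039062 and τ_data = 16/30.2 = 0.529801, so τ_n = 0.568863.
Rearranging for μ₀: μ₀ = (μ_n·τ_n − τ_data·x̄)/τ₀ = (-13.5146·0.568863 − 0.529801·-15.3) / 0.039062 = 0.417999/0.039062 ≈ 10.7.

μ₀ = 10.7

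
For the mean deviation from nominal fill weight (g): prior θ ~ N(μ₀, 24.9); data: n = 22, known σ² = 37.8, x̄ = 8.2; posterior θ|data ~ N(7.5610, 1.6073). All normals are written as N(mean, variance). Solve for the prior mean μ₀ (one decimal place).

μ₀ = -1.7

The posterior mean is a precision-weighted average: μ_n = (τ₀μ₀ + τ_data·x̄)/(τ₀+τ_data), with τ₀=1/σ₀² and τ_data=n/σ².
Here τ₀ = 1/24.9 = 0.040161 and τ_data = 22/37.8 = 0.582011, so τ_n = 0.622172.
Rearranging for μ₀: μ₀ = (μ_n·τ_n − τ_data·x̄)/τ₀ = (7.5610·0.622172 − 0.582011·8.2) / 0.040161 = -0.068248/0.040161 ≈ -1.7.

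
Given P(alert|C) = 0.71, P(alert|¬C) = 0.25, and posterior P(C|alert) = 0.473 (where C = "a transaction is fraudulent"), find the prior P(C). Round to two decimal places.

P(C) = 0.24

In odds form, posterior odds = prior odds × likelihood ratio, so prior odds = posterior odds ÷ LR.
Posterior odds = 0.473/(1−0.473) = 0.8975. LR = 0.71/0.25 = 2.8400.
Prior odds = 0.8975/2.8400 = 0.3160, so P(C) = 0.3160/(1+0.3160) ≈ 0.24.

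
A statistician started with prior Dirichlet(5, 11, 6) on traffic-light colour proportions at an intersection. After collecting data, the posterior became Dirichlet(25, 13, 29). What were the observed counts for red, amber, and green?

For a Dirichlet(α) prior with multinomial counts c, the posterior is Dirichlet(α + c) componentwise.
Counts are posterior − prior componentwise: 25−5=20, 13−11=2, 29−6=23.

counts (20, 2, 23)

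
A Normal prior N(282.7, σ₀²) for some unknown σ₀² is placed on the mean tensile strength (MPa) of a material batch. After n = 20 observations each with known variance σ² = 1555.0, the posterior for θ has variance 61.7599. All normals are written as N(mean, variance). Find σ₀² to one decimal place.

σ₀² = 300.3

For the Normal–Normal model with known σ², precisions add: τ_n = τ₀ + n/σ².
So 1/σ₀² = 1/61.7599 − 20/1555.0 = 0.016192 − 0.012862 = 0.003330.
Hence σ₀² = 1/0.003330 ≈ 300.3.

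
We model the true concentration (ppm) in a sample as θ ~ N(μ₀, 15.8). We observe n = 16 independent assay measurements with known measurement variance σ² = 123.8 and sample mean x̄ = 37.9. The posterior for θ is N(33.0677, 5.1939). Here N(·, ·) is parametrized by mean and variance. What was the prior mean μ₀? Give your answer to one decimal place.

μ₀ = 23.2

With known observation variance, the Normal–Normal posterior has precision τ_n = τ₀ + n/σ² and mean μ_n = (τ₀μ₀ + (n/σ²)x̄)/τ_n.
Here τ₀ = 1/15.8 = 0.063291 and τ_data = 16/123.8 = 0.129241, so τ_n = 0.192532.
Rearranging for μ₀: μ₀ = (μ_n·τ_n − τ_data·x̄)/τ₀ = (33.0677·0.192532 − 0.129241·37.9) / 0.063291 = 1.468357/0.063291 ≈ 23.2.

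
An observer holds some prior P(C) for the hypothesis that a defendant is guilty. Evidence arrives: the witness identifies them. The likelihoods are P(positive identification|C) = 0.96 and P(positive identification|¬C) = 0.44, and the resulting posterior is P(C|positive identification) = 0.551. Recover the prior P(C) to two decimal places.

In odds form, posterior odds = prior odds × likelihood ratio, so prior odds = posterior odds ÷ LR.
Posterior odds = 0.551/(1−0.551) = 1.2272. LR = 0.96/0.44 = 2.1818.
Prior odds = 1.2272/2.1818 = 0.5625, so P(C) = 0.5625/(1+0.5625) ≈ 0.36.

P(C) = 0.36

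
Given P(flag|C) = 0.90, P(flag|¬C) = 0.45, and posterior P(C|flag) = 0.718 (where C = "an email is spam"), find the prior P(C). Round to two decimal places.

P(C) = 0.56

Bayes' rule in odds form gives O(C|E) = O(C)·[P(E|C)/P(E|¬C)], hence O(C) = O(C|E)/LR.
Posterior odds = 0.718/(1−0.718) = 2.5461. LR = 0.90/0.45 = 2.0000.
Prior odds = 2.5461/2.0000 = 1.2731, so P(C) = 1.2731/(1+1.2731) ≈ 0.56.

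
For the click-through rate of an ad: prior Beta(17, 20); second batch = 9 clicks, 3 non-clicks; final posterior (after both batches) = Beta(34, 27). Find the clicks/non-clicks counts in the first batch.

8 clicks and 4 non-clicks

Sequential conjugate updates are equivalent to a single update on the pooled data, so total successes = posterior α − prior α and total failures = posterior β − prior β.
Total across both batches: 34−17=17 clicks, 27−20=7 non-clicks.
Subtract the second batch: 17−9=8 clicks and 7−3=4 non-clicks.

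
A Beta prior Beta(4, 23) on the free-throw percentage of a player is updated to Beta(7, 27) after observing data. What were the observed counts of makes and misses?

A Beta(a, b) prior with s successes and f failures in binomial data gives a Beta(a+s, b+f) posterior.
Match parameters: s=7−4=3, f=27−23=4.

3 makes and 4 misses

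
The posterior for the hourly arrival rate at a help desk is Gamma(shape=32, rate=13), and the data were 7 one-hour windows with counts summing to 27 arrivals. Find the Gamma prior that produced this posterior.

Gamma(shape=5, rate=6)

Gamma–Poisson conjugacy: posterior shape = α + Σxᵢ, posterior rate = β + n.
So α = 32 − 27 = 5 and β = 13 − 7 = 6.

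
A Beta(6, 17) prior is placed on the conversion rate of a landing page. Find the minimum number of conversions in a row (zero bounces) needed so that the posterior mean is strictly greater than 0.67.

k = 29

After k conversions and 0 bounces the posterior is Beta(6+k, 17), with mean (6+k)/(6+17+k).
Set (6+k)/(23+k) > 0.67 and solve: k > (0.67·23 − 6)/(1 − 0.67) = 28.515.
The smallest integer exceeding 28.515 is 29, and checking k=29: (35)/(52) = 0.6731 > 0.67.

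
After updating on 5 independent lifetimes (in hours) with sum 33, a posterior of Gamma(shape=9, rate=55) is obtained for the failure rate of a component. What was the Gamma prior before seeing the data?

For an exponential likelihood with a Gamma(α, β) prior on the rate, n observations with total T give posterior Gamma(α+n, β+T).
So α = 9 − 5 = 4 and β = 55 − 33 = 22.

Gamma(shape=4, rate=22)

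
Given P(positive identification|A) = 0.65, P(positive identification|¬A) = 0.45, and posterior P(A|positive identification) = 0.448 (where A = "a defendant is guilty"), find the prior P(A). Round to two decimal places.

P(A) = 0.36

Bayes' rule in odds form gives O(A|E) = O(A)·[P(E|A)/P(E|¬A)], hence O(A) = O(A|E)/LR.
Posterior odds = 0.448/(1−0.448) = 0.8116. LR = 0.65/0.45 = 1.4444.
Prior odds = 0.8116/1.4444 = 0.5619, so P(A) = 0.5619/(1+0.5619) ≈ 0.36.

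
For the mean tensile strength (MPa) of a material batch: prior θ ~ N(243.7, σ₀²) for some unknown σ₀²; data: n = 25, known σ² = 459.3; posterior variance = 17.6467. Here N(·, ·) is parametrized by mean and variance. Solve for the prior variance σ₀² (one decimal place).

For the Normal–Normal model with known σ², precisions add: τ_n = τ₀ + n/σ².
So 1/σ₀² = 1/17.6467 − 25/459.3 = 0.056668 − 0.054431 = 0.002237.
Hence σ₀² = 1/0.002237 ≈ 447.0.

σ₀² = 447.0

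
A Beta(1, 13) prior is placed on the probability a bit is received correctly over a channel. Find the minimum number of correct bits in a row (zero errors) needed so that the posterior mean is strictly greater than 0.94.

k = 203

After k correct bits and 0 errors the posterior is Beta(1+k, 13), with mean (1+k)/(1+13+k).
Set (1+k)/(14+k) > 0.94 and solve: k > (0.94·14 − 1)/(1 − 0.94) = 202.667.
The smallest integer exceeding 202.667 is 203.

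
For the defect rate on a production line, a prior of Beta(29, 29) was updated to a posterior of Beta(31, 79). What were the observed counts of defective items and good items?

Under Beta–binomial conjugacy the posterior parameters are (α+s, β+f).
Match parameters: s=31−29=2, f=79−29=50.

2 defective items and 50 good items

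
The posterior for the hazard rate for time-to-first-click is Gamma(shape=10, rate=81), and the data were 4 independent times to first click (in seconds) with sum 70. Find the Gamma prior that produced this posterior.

Gamma–exponential conjugacy: posterior shape = α + n, posterior rate = β + Σtᵢ.
So α = 10 − 4 = 6 and β = 81 − 70 = 11.

Gamma(shape=6, rate=11)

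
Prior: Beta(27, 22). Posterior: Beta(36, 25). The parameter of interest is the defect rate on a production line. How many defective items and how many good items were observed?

9 defective items and 3 good items

A Beta(a, b) prior with s successes and f failures in binomial data gives a Beta(a+s, b+f) posterior.
So s = 36 − 27 = 9 and f = 25 − 22 = 3.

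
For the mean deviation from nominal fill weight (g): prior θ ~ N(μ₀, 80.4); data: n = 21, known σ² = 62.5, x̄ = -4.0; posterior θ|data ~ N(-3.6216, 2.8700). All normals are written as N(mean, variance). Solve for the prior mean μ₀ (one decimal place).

With known observation variance, the Normal–Normal posterior has precision τ_n = τ₀ + n/σ² and mean μ_n = (τ₀μ₀ + (n/σ²)x̄)/τ_n.
Here τ₀ = 1/80.4 = 0.012438 and τ_data = 21/62.5 = 0.336000, so τ_n = 0.348438.
Rearranging for μ₀: μ₀ = (μ_n·τ_n − τ_data·x̄)/τ₀ = (-3.6216·0.348438 − 0.336000·-4.0) / 0.012438 = 0.082097/0.012438 ≈ 6.6.

μ₀ = 6.6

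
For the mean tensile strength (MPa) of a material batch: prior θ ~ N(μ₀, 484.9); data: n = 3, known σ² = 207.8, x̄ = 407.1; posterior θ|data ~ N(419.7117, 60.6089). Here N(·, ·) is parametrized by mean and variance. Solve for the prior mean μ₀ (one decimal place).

With known observation variance, the Normal–Normal posterior has precision τ_n = τ₀ + n/σ² and mean μ_n = (τ₀μ₀ + (n/σ²)x̄)/τ_n.
Here τ₀ = 1/484.9 = 0.002062 and τ_data = 3/207.8 = 0.014437, so τ_n = 0.016499.
Rearranging for μ₀: μ₀ = (μ_n·τ_n − τ_data·x̄)/τ₀ = (419.7117·0.016499 − 0.014437·407.1) / 0.002062 = 1.047521/0.002062 ≈ 508.0.

μ₀ = 508.0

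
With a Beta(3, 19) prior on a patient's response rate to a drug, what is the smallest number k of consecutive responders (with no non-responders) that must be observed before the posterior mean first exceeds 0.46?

After k responders and 0 non-responders the posterior is Beta(3+k, 19), with mean (3+k)/(3+19+k).
Set (3+k)/(22+k) > 0.46 and solve: k > (0.46·22 − 3)/(1 − 0.46) = 13.185.
The smallest integer exceeding 13.185 is 14, and checking k=14: (17)/(36) = 0.4722 > 0.46.

k = 14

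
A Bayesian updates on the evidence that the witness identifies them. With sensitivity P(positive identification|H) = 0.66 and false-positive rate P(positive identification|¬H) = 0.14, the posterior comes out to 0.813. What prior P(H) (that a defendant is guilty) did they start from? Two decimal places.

In odds form, posterior odds = prior odds × likelihood ratio, so prior odds = posterior odds ÷ LR.
Posterior odds = 0.813/(1−0.813) = 4.3476. LR = 0.66/0.14 = 4.7143.
Prior odds = 4.3476/4.7143 = 0.9222, so P(H) = 0.9222/(1+0.9222) ≈ 0.48.

P(H) = 0.48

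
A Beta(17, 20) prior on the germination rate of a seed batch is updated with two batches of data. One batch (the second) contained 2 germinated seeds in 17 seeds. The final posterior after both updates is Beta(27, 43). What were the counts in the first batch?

Sequential conjugate updates are equivalent to a single update on the pooled data, so total successes = posterior α − prior α and total failures = posterior β − prior β.
Total across both batches: 27−17=10 germinated seeds, 43−20=23 non-germinating seeds.
Subtract the second batch: 10−2=8 germinated seeds and 23−15=8 non-germinating seeds.

8 germinated seeds and 8 non-germinating seeds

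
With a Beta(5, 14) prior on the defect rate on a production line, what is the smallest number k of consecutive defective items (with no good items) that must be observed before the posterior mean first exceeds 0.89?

After k defective items and 0 good items the posterior is Beta(5+k, 14), with mean (5+k)/(5+14+k).
Set (5+k)/(19+k) > 0.89 and solve: k > (0.89·19 − 5)/(1 − 0.89) = 108.273.
The smallest integer exceeding 108.273 is 109.

k = 109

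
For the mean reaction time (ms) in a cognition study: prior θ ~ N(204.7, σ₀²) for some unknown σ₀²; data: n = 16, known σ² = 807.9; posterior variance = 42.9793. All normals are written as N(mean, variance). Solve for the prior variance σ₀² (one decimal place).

σ₀² = 288.8

For the Normal–Normal model with known σ², precisions add: τ_n = τ₀ + n/σ².
So 1/σ₀² = 1/42.9793 − 16/807.9 = 0.023267 − 0.019804 = 0.003463.
Hence σ₀² = 1/0.003463 ≈ 288.8.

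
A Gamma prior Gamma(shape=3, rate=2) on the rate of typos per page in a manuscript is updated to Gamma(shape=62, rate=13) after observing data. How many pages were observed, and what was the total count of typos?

n = 11 pages with total 59 typos

Gamma–Poisson conjugacy: posterior shape = α + Σxᵢ, posterior rate = β + n.
Matching: Σxᵢ = 62 − 3 = 59 and n = 13 − 2 = 11.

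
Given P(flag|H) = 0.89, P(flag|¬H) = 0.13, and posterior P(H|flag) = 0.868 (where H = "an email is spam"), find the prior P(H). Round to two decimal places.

P(H) = 0.49

In odds form, posterior odds = prior odds × likelihood ratio, so prior odds = posterior odds ÷ LR.
Posterior odds = 0.868/(1−0.868) = 6.5758. LR = 0.89/0.13 = 6.8462.
Prior odds = 6.5758/6.8462 = 0.9605, so P(H) = 0.9605/(1+0.9605) ≈ 0.49.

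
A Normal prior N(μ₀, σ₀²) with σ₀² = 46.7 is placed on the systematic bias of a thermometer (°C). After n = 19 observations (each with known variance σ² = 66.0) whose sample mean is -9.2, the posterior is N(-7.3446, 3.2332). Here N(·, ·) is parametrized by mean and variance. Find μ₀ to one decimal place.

With known observation variance, the Normal–Normal posterior has precision τ_n = τ₀ + n/σ² and mean μ_n = (τ₀μ₀ + (n/σ²)x̄)/τ_n.
Here τ₀ = 1/46.7 = 0.021413 and τ_data = 19/66.0 = 0.287879, so τ_n = 0.309292.
Rearranging for μ₀: μ₀ = (μ_n·τ_n − τ_data·x̄)/τ₀ = (-7.3446·0.309292 − 0.287879·-9.2) / 0.021413 = 0.376861/0.021413 ≈ 17.6.

μ₀ = 17.6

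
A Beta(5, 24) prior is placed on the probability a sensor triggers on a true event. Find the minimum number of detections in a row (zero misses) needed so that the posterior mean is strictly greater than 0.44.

After k detections and 0 misses the posterior is Beta(5+k, 24), with mean (5+k)/(5+24+k).
Set (5+k)/(29+k) > 0.44 and solve: k > (0.44·29 − 5)/(1 − 0.44) = 13.857.
The smallest integer exceeding 13.857 is 14.

k = 14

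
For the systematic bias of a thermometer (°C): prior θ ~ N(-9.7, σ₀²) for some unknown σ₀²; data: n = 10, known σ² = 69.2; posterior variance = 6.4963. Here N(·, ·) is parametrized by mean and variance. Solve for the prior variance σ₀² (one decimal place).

For the Normal–Normal model with known σ², precisions add: τ_n = τ₀ + n/σ².
So 1/σ₀² = 1/6.4963 − 10/69.2 = 0.153934 − 0.144509 = 0.009425.
Hence σ₀² = 1/0.009425 ≈ 106.1.

σ₀² = 106.1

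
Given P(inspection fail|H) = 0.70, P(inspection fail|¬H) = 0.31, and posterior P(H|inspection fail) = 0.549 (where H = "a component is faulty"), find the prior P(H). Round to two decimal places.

P(H) = 0.35

Bayes' rule in odds form gives O(H|E) = O(H)·[P(E|H)/P(E|¬H)], hence O(H) = O(H|E)/LR.
Posterior odds = 0.549/(1−0.549) = 1.2173. LR = 0.70/0.31 = 2.2581.
Prior odds = 1.2173/2.2581 = 0.5391, so P(H) = 0.5391/(1+0.5391) ≈ 0.35.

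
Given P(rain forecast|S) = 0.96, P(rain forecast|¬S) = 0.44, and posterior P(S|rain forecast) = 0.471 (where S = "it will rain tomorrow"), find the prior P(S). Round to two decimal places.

P(S) = 0.29

Bayes' rule in odds form gives O(S|E) = O(S)·[P(E|S)/P(E|¬S)], hence O(S) = O(S|E)/LR.
Posterior odds = 0.471/(1−0.471) = 0.8904. LR = 0.96/0.44 = 2.1818.
Prior odds = 0.8904/2.1818 = 0.4081, so P(S) = 0.4081/(1+0.4081) ≈ 0.29.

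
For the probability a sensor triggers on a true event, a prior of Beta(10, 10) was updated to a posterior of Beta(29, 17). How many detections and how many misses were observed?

19 detections and 7 misses

A Beta(a, b) prior with s successes and f failures in binomial data gives a Beta(a+s, b+f) posterior.
So s = 29 − 10 = 19 and f = 17 − 10 = 7.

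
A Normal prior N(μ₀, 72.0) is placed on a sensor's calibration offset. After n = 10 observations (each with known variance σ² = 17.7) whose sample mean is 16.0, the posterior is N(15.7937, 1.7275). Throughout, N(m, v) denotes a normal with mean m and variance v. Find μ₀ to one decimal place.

With known observation variance, the Normal–Normal posterior has precision τ_n = τ₀ + n/σ² and mean μ_n = (τ₀μ₀ + (n/σ²)x̄)/τ_n.
Here τ₀ = 1/72.0 = 0.013889 and τ_data = 10/17.7 = 0.564972, so τ_n = 0.578861.
Rearranging for μ₀: μ₀ = (μ_n·τ_n − τ_data·x̄)/τ₀ = (15.7937·0.578861 − 0.564972·16.0) / 0.013889 = 0.102805/0.013889 ≈ 7.4.

μ₀ = 7.4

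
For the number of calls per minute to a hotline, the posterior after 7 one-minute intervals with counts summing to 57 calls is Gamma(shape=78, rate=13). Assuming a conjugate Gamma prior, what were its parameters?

Gamma(shape=21, rate=6)

A Gamma(α, β) prior (rate parametrization) on a Poisson rate with n observations summing to S gives posterior Gamma(α+S, β+n).
So α = 78 − 57 = 21 and β = 13 − 7 = 6.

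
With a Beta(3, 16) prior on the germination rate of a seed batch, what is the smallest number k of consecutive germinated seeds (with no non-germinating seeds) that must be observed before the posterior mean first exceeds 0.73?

After k germinated seeds and 0 non-germinating seeds the posterior is Beta(3+k, 16), with mean (3+k)/(3+16+k).
Set (3+k)/(19+k) > 0.73 and solve: k > (0.73·19 − 3)/(1 − 0.73) = 40.259.
The smallest integer exceeding 40.259 is 41, and checking k=41: (44)/(60) = 0.7333 > 0.73.

k = 41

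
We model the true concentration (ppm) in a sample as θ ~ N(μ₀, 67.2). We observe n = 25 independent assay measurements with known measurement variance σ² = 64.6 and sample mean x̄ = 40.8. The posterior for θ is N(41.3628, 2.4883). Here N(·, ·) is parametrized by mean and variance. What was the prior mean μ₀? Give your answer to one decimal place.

μ₀ = 56.0

The posterior mean is a precision-weighted average: μ_n = (τ₀μ₀ + τ_data·x̄)/(τ₀+τ_data), with τ₀=1/σ₀² and τ_data=n/σ².
Here τ₀ = 1/67.2 = 0.014881 and τ_data = 25/64.6 = 0.386997, so τ_n = 0.401878.
Rearranging for μ₀: μ₀ = (μ_n·τ_n − τ_data·x̄)/τ₀ = (41.3628·0.401878 − 0.386997·40.8) / 0.014881 = 0.833322/0.014881 ≈ 56.0.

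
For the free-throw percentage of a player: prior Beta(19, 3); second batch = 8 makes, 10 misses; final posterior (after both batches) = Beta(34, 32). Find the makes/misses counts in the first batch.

Because Beta–binomial updating is additive in the counts, the combined data contributed (α_post−α_prior, β_post−β_prior) successes and failures.
Total across both batches: 34−19=15 makes, 32−3=29 misses.
Subtract the second batch: 15−8=7 makes and 29−10=19 misses.

7 makes and 19 misses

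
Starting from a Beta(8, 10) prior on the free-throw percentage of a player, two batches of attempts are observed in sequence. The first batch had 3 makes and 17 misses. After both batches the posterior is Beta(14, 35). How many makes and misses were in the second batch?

Because Beta–binomial updating is additive in the counts, the combined data contributed (α_post−α_prior, β_post−β_prior) successes and failures.
Total across both batches: 14−8=6 makes, 35−10=25 misses.
Subtract the first batch: 6−3=3 makes and 25−17=8 misses.

3 makes and 8 misses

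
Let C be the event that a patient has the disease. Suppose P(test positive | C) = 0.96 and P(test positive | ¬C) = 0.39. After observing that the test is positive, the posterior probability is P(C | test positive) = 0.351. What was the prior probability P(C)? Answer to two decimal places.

P(C) = 0.18

In odds form, posterior odds = prior odds × likelihood ratio, so prior odds = posterior odds ÷ LR.
Posterior odds = 0.351/(1−0.351) = 0.5408. LR = 0.96/0.39 = 2.4615.
Prior odds = 0.5408/2.4615 = 0.2197, so P(C) = 0.2197/(1+0.2197) ≈ 0.18.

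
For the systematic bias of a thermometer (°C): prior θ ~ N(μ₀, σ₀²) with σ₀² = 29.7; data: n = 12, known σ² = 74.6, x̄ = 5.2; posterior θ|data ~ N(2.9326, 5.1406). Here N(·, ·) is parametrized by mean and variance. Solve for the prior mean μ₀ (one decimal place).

The posterior mean is a precision-weighted average: μ_n = (τ₀μ₀ + τ_data·x̄)/(τ₀+τ_data), with τ₀=1/σ₀² and τ_data=n/σ².
Here τ₀ = 1/29.7 = 0.033670 and τ_data = 12/74.6 = 0.160858, so τ_n = 0.194528.
Rearranging for μ₀: μ₀ = (μ_n·τ_n − τ_data·x̄)/τ₀ = (2.9326·0.194528 − 0.160858·5.2) / 0.033670 = -0.265989/0.033670 ≈ -7.9.

μ₀ = -7.9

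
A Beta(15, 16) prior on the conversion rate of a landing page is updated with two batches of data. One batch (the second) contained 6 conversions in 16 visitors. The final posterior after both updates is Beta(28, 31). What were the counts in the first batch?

Because Beta–binomial updating is additive in the counts, the combined data contributed (α_post−α_prior, β_post−β_prior) successes and failures.
Total across both batches: 28−15=13 conversions, 31−16=15 bounces.
Subtract the second batch: 13−6=7 conversions and 15−10=5 bounces.

7 conversions and 5 bounces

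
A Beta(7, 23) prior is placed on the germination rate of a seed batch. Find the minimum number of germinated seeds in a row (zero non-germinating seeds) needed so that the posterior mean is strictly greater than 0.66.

k = 38

After k germinated seeds and 0 non-germinating seeds the posterior is Beta(7+k, 23), with mean (7+k)/(7+23+k).
Set (7+k)/(30+k) > 0.66 and solve: k > (0.66·30 − 7)/(1 − 0.66) = 37.647.
The smallest integer exceeding 37.647 is 38, and checking k=38: (45)/(68) = 0.6618 > 0.66.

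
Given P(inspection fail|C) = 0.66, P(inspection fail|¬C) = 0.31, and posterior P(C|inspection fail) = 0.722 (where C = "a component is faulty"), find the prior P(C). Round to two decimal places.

P(C) = 0.55

In odds form, posterior odds = prior odds × likelihood ratio, so prior odds = posterior odds ÷ LR.
Posterior odds = 0.722/(1−0.722) = 2.5971. LR = 0.66/0.31 = 2.1290.
Prior odds = 2.5971/2.1290 = 1.2199, so P(C) = 1.2199/(1+1.2199) ≈ 0.55.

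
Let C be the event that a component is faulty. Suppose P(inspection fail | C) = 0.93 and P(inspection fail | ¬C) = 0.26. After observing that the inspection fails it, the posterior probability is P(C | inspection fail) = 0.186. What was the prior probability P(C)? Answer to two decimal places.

P(C) = 0.06

Bayes' rule in odds form gives O(C|E) = O(C)·[P(E|C)/P(E|¬C)], hence O(C) = O(C|E)/LR.
Posterior odds = 0.186/(1−0.186) = 0.2285. LR = 0.93/0.26 = 3.5769.
Prior odds = 0.2285/3.5769 = 0.0639, so P(C) = 0.0639/(1+0.0639) ≈ 0.06.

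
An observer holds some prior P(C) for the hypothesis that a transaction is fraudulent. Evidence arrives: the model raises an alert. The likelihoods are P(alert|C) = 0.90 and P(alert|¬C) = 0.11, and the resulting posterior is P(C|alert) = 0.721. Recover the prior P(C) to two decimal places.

P(C) = 0.24

In odds form, posterior odds = prior odds × likelihood ratio, so prior odds = posterior odds ÷ LR.
Posterior odds = 0.721/(1−0.721) = 2.5842. LR = 0.90/0.11 = 8.1818.
Prior odds = 2.5842/8.1818 = 0.3158, so P(C) = 0.3158/(1+0.3158) ≈ 0.24.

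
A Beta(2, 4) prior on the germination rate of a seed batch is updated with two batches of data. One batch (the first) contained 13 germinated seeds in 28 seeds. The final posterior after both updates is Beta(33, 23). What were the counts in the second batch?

Sequential conjugate updates are equivalent to a single update on the pooled data, so total successes = posterior α − prior α and total failures = posterior β − prior β.
Total across both batches: 33−2=31 germinated seeds, 23−4=19 non-germinating seeds.
Subtract the first batch: 31−13=18 germinated seeds and 19−15=4 non-germinating seeds.

18 germinated seeds and 4 non-germinating seeds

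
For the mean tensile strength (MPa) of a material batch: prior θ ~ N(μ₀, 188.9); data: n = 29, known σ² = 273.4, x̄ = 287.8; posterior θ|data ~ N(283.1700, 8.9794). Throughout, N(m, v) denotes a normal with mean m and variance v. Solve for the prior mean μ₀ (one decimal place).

μ₀ = 190.4

With known observation variance, the Normal–Normal posterior has precision τ_n = τ₀ + n/σ² and mean μ_n = (τ₀μ₀ + (n/σ²)x̄)/τ_n.
Here τ₀ = 1/188.9 = 0.005294 and τ_data = 29/273.4 = 0.106072, so τ_n = 0.111366.
Rearranging for μ₀: μ₀ = (μ_n·τ_n − τ_data·x̄)/τ₀ = (283.1700·0.111366 − 0.106072·287.8) / 0.005294 = 1.007989/0.005294 ≈ 190.4.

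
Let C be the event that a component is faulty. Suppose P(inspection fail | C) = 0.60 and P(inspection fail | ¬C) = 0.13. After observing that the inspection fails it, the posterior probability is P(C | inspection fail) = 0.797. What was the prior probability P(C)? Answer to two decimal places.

P(C) = 0.46

Bayes' rule in odds form gives O(C|E) = O(C)·[P(E|C)/P(E|¬C)], hence O(C) = O(C|E)/LR.
Posterior odds = 0.797/(1−0.797) = 3.9261. LR = 0.60/0.13 = 4.6154.
Prior odds = 3.9261/4.6154 = 0.8507, so P(C) = 0.8507/(1+0.8507) ≈ 0.46.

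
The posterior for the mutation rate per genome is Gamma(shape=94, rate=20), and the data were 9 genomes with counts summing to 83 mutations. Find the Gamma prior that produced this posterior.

Gamma–Poisson conjugacy: posterior shape = α + Σxᵢ, posterior rate = β + n.
So α = 94 − 83 = 11 and β = 20 − 9 = 11.

Gamma(shape=11, rate=11)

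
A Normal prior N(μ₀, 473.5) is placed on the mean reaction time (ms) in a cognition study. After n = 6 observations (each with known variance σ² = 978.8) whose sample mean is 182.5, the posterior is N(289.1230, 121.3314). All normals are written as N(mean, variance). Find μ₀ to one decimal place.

With known observation variance, the Normal–Normal posterior has precision τ_n = τ₀ + n/σ² and mean μ_n = (τ₀μ₀ + (n/σ²)x̄)/τ_n.
Here τ₀ = 1/473.5 = 0.002112 and τ_data = 6/978.8 = 0.006130, so τ_n = 0.008242.
Rearranging for μ₀: μ₀ = (μ_n·τ_n − τ_data·x̄)/τ₀ = (289.1230·0.008242 − 0.006130·182.5) / 0.002112 = 1.264227/0.002112 ≈ 598.6.

μ₀ = 598.6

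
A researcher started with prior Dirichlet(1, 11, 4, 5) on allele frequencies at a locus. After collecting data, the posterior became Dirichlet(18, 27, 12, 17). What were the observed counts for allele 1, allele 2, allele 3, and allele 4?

For a Dirichlet(α) prior with multinomial counts c, the posterior is Dirichlet(α + c) componentwise.
Counts are posterior − prior componentwise: 18−1=17, 27−11=16, 12−4=8, 17−5=12.

counts (17, 16, 8, 12)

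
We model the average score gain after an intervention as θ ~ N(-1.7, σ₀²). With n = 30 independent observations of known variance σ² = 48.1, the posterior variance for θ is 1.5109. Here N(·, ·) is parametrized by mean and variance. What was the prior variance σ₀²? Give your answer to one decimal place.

σ₀² = 26.2

For the Normal–Normal model with known σ², precisions add: τ_n = τ₀ + n/σ².
So 1/σ₀² = 1/1.5109 − 30/48.1 = 0.661857 − 0.623701 = 0.038156.
Hence σ₀² = 1/0.038156 ≈ 26.2.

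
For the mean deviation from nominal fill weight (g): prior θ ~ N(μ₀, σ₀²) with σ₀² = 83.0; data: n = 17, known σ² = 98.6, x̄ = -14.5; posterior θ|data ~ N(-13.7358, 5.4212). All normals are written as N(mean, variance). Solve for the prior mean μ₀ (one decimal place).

The posterior mean is a precision-weighted average: μ_n = (τ₀μ₀ + τ_data·x̄)/(τ₀+τ_data), with τ₀=1/σ₀² and τ_data=n/σ².
Here τ₀ = 1/83.0 = 0.012048 and τ_data = 17/98.6 = 0.172414, so τ_n = 0.184462.
Rearranging for μ₀: μ₀ = (μ_n·τ_n − τ_data·x̄)/τ₀ = (-13.7358·0.184462 − 0.172414·-14.5) / 0.012048 = -0.033730/0.012048 ≈ -2.8.

μ₀ = -2.8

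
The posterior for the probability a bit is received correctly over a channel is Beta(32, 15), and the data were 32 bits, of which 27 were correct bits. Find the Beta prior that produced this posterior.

Beta is conjugate to the binomial likelihood: posterior = Beta(α+s, β+f).
So α = 32 − 27 = 5 and β = 15 − 5 = 10.

Beta(5, 10)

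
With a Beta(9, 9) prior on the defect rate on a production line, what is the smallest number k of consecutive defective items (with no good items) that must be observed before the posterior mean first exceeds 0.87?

k = 52

After k defective items and 0 good items the posterior is Beta(9+k, 9), with mean (9+k)/(9+9+k).
Set (9+k)/(18+k) > 0.87 and solve: k > (0.87·18 − 9)/(1 − 0.87) = 51.231.
The smallest integer exceeding 51.231 is 52.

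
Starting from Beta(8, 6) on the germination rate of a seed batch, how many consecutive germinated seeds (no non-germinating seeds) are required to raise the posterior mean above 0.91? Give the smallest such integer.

After k germinated seeds and 0 non-germinating seeds the posterior is Beta(8+k, 6), with mean (8+k)/(8+6+k).
Set (8+k)/(14+k) > 0.91 and solve: k > (0.91·14 − 8)/(1 − 0.91) = 52.667.
The smallest integer exceeding 52.667 is 53, and checking k=53: (61)/(67) = 0.9104 > 0.91.

k = 53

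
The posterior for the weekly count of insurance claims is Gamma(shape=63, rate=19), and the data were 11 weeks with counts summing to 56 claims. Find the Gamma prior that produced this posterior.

Gamma(shape=7, rate=8)

A Gamma(α, β) prior (rate parametrization) on a Poisson rate with n observations summing to S gives posterior Gamma(α+S, β+n).
So α = 63 − 56 = 7 and β = 19 − 11 = 8.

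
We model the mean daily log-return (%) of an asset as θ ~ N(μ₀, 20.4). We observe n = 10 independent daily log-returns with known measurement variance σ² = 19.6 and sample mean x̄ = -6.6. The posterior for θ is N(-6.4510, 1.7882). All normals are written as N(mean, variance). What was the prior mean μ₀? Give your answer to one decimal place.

μ₀ = -4.9

With known observation variance, the Normal–Normal posterior has precision τ_n = τ₀ + n/σ² and mean μ_n = (τ₀μ₀ + (n/σ²)x̄)/τ_n.
Here τ₀ = 1/20.4 = 0.049020 and τ_data = 10/19.6 = 0.510204, so τ_n = 0.559224.
Rearranging for μ₀: μ₀ = (μ_n·τ_n − τ_data·x̄)/τ₀ = (-6.4510·0.559224 − 0.510204·-6.6) / 0.049020 = -0.240208/0.049020 ≈ -4.9.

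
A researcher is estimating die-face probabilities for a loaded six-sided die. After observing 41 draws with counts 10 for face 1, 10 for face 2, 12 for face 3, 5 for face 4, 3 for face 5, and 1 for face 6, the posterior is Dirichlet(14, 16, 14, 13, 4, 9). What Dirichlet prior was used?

For a Dirichlet(α) prior with multinomial counts c, the posterior is Dirichlet(α + c) componentwise.
Subtract each count from the matching posterior parameter: 14−10=4, 16−10=6, 14−12=2, 13−5=8, 4−3=1, 9−1=8.

Dirichlet(4, 6, 2, 8, 1, 8)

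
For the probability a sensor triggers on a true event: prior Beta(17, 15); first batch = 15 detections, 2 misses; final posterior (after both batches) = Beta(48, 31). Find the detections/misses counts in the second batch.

Because Beta–binomial updating is additive in the counts, the combined data contributed (α_post−α_prior, β_post−β_prior) successes and failures.
Total across both batches: 48−17=31 detections, 31−15=16 misses.
Subtract the first batch: 31−15=16 detections and 16−2=14 misses.

16 detections and 14 misses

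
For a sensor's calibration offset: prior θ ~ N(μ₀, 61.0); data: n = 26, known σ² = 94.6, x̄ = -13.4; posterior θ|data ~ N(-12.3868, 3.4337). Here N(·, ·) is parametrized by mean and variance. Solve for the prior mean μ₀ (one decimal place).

μ₀ = 4.6

With known observation variance, the Normal–Normal posterior has precision τ_n = τ₀ + n/σ² and mean μ_n = (τ₀μ₀ + (n/σ²)x̄)/τ_n.
Here τ₀ = 1/61.0 = 0.016393 and τ_data = 26/94.6 = 0.274841, so τ_n = 0.291234.
Rearranging for μ₀: μ₀ = (μ_n·τ_n − τ_data·x̄)/τ₀ = (-12.3868·0.291234 − 0.274841·-13.4) / 0.016393 = 0.075412/0.016393 ≈ 4.6.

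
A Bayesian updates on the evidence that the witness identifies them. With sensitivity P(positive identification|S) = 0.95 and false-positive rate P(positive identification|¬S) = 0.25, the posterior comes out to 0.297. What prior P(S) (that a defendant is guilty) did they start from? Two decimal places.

P(S) = 0.10

In odds form, posterior odds = prior odds × likelihood ratio, so prior odds = posterior odds ÷ LR.
Posterior odds = 0.297/(1−0.297) = 0.4225. LR = 0.95/0.25 = 3.8000.
Prior odds = 0.4225/3.8000 = 0.1112, so P(S) = 0.1112/(1+0.1112) ≈ 0.10.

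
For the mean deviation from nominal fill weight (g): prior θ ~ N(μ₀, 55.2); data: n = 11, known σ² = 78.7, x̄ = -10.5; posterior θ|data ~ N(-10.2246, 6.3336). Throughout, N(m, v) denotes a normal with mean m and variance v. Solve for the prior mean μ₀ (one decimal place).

μ₀ = -8.1

The posterior mean is a precision-weighted average: μ_n = (τ₀μ₀ + τ_data·x̄)/(τ₀+τ_data), with τ₀=1/σ₀² and τ_data=n/σ².
Here τ₀ = 1/55.2 = 0.018116 and τ_data = 11/78.7 = 0.139771, so τ_n = 0.157887.
Rearranging for μ₀: μ₀ = (μ_n·τ_n − τ_data·x̄)/τ₀ = (-10.2246·0.157887 − 0.139771·-10.5) / 0.018116 = -0.146736/0.018116 ≈ -8.1.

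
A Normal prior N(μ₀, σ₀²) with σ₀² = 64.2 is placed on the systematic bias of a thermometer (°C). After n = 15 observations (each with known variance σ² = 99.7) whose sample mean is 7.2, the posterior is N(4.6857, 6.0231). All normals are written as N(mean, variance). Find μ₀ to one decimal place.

μ₀ = -19.6

The posterior mean is a precision-weighted average: μ_n = (τ₀μ₀ + τ_data·x̄)/(τ₀+τ_data), with τ₀=1/σ₀² and τ_data=n/σ².
Here τ₀ = 1/64.2 = 0.015576 and τ_data = 15/99.7 = 0.150451, so τ_n = 0.166027.
Rearranging for μ₀: μ₀ = (μ_n·τ_n − τ_data·x̄)/τ₀ = (4.6857·0.166027 − 0.150451·7.2) / 0.015576 = -0.305294/0.015576 ≈ -19.6.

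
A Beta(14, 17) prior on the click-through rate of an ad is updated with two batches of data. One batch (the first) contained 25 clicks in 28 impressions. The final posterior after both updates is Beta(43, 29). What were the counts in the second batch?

4 clicks and 9 non-clicks

Because Beta–binomial updating is additive in the counts, the combined data contributed (α_post−α_prior, β_post−β_prior) successes and failures.
Total across both batches: 43−14=29 clicks, 29−17=12 non-clicks.
Subtract the first batch: 29−25=4 clicks and 12−3=9 non-clicks.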